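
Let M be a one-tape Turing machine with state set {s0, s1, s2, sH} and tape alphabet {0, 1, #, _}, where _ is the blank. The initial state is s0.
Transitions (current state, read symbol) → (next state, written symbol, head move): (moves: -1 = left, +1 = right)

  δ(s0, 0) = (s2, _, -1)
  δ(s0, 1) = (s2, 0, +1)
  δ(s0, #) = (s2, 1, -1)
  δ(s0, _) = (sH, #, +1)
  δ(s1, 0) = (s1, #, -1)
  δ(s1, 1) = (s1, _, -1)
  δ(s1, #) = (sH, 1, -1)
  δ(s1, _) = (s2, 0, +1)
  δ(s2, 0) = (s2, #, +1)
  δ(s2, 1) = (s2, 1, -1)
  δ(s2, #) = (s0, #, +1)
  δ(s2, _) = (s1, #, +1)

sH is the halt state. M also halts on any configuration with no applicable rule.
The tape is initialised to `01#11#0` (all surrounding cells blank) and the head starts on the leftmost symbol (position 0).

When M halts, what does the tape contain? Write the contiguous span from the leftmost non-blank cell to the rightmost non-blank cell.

##0##0##

s0 | _[0]1#11#0_   read 0 → write _, move -1, go to s2
s2 | [_]_1#11#0_   read _ → write #, move +1, go to s1
s1 | #[_]1#11#0_   read _ → write 0, move +1, go to s2
s2 | #0[1]#11#0_   read 1 → write 1, move -1, go to s2
s2 | #[0]1#11#0_   read 0 → write #, move +1, go to s2
s2 | ##[1]#11#0_   read 1 → write 1, move -1, go to s2
s2 | #[#]1#11#0_   read # → write #, move +1, go to s0
s0 | ##[1]#11#0_   read 1 → write 0, move +1, go to s2
s2 | ##0[#]11#0_   read # → write #, move +1, go to s0
s0 | ##0#[1]1#0_   read 1 → write 0, move +1, go to s2
s2 | ##0#0[1]#0_   read 1 → write 1, move -1, go to s2
s2 | ##0#[0]1#0_   read 0 → write #, move +1, go to s2
s2 | ##0##[1]#0_   read 1 → write 1, move -1, go to s2
s2 | ##0#[#]1#0_   read # → write #, move +1, go to s0
s0 | ##0##[1]#0_   read 1 → write 0, move +1, go to s2
s2 | ##0##0[#]0_   read # → write #, move +1, go to s0
s0 | ##0##0#[0]_   read 0 → write _, move -1, go to s2
s2 | ##0##0[#]__   read # → write #, move +1, go to s0
s0 | ##0##0#[_]_   read _ → write #, move +1, go to sH
sH | ##0##0##[_]
The non-blank tape span at halt is ##0##0##.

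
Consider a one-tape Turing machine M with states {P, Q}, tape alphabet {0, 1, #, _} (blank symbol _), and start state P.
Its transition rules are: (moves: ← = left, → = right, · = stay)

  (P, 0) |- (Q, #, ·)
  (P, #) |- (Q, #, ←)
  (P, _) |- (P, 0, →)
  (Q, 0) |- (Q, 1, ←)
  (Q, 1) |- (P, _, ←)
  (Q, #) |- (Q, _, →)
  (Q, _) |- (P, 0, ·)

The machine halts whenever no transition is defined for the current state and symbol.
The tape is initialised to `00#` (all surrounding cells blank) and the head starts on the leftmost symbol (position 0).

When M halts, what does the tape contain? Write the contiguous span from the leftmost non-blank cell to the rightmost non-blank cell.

state=P head=0 tape=_[0]0#   (P,0)→(Q,#,·)
state=Q head=0 tape=_[#]0#   (Q,#)→(Q,_,→)
state=Q head=1 tape=__[0]#   (Q,0)→(Q,1,←)
state=Q head=0 tape=_[_]1#   (Q,_)→(P,0,·)
state=P head=0 tape=_[0]1#   (P,0)→(Q,#,·)
state=Q head=0 tape=_[#]1#   (Q,#)→(Q,_,→)
state=Q head=1 tape=__[1]#   (Q,1)→(P,_,←)
state=P head=0 tape=_[_]_#   (P,_)→(P,0,→)
state=P head=1 tape=_0[_]#   (P,_)→(P,0,→)
state=P head=2 tape=_00[#]   (P,#)→(Q,#,←)
state=Q head=1 tape=_0[0]#   (Q,0)→(Q,1,←)
state=Q head=0 tape=_[0]1#   (Q,0)→(Q,1,←)
state=Q head=-1 tape=[_]11#   (Q,_)→(P,0,·)
state=P head=-1 tape=[0]11#   (P,0)→(Q,#,·)
state=Q head=-1 tape=[#]11#   (Q,#)→(Q,_,→)
state=Q head=0 tape=_[1]1#   (Q,1)→(P,_,←)
state=P head=-1 tape=[_]_1#   (P,_)→(P,0,→)
state=P head=0 tape=0[_]1#   (P,_)→(P,0,→)
state=P head=1 tape=00[1]#
The non-blank tape span at halt is 001#.

001#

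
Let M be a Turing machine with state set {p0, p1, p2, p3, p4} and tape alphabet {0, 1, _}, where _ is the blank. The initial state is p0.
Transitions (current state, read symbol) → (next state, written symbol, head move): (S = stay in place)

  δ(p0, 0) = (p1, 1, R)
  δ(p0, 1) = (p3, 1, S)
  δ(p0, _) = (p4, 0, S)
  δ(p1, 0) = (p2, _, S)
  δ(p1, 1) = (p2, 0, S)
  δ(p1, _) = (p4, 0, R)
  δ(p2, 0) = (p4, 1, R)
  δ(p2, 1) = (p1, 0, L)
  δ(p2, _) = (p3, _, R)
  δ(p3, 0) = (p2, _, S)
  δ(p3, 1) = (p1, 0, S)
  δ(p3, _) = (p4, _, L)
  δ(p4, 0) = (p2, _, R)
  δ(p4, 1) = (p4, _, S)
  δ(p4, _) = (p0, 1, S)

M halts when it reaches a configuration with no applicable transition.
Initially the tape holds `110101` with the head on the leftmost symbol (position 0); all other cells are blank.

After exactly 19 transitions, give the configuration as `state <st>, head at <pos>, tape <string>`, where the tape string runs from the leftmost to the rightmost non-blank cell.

state p0, head at 5, tape 1

state=p0 head=0 tape=[1]10101_   (p0,1)→(p3,1,S)
state=p3 head=0 tape=[1]10101_   (p3,1)→(p1,0,S)
state=p1 head=0 tape=[0]10101_   (p1,0)→(p2,_,S)
state=p2 head=0 tape=[_]10101_   (p2,_)→(p3,_,R)
state=p3 head=1 tape=_[1]0101_   (p3,1)→(p1,0,S)
state=p1 head=1 tape=_[0]0101_   (p1,0)→(p2,_,S)
state=p2 head=1 tape=_[_]0101_   (p2,_)→(p3,_,R)
state=p3 head=2 tape=__[0]101_   (p3,0)→(p2,_,S)
state=p2 head=2 tape=__[_]101_   (p2,_)→(p3,_,R)
state=p3 head=3 tape=___[1]01_   (p3,1)→(p1,0,S)
state=p1 head=3 tape=___[0]01_   (p1,0)→(p2,_,S)
state=p2 head=3 tape=___[_]01_   (p2,_)→(p3,_,R)
state=p3 head=4 tape=____[0]1_   (p3,0)→(p2,_,S)
state=p2 head=4 tape=____[_]1_   (p2,_)→(p3,_,R)
state=p3 head=5 tape=_____[1]_   (p3,1)→(p1,0,S)
state=p1 head=5 tape=_____[0]_   (p1,0)→(p2,_,S)
state=p2 head=5 tape=_____[_]_   (p2,_)→(p3,_,R)
state=p3 head=6 tape=______[_]   (p3,_)→(p4,_,L)
state=p4 head=5 tape=_____[_]_   (p4,_)→(p0,1,S)
state=p0 head=5 tape=_____[1]_
After 19 steps: state p0, head at 5, tape 1.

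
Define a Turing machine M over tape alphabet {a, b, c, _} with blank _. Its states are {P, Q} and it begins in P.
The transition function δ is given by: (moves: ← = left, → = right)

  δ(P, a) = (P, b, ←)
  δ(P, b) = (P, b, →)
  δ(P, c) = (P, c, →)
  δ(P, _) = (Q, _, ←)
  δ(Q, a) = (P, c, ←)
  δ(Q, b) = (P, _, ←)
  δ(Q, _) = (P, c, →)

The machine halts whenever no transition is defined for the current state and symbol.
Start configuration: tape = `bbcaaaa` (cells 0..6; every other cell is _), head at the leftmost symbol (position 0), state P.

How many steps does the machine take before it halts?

28

P | [b]bcaaaa_   read b → write b, move →, go to P
P | b[b]caaaa_   read b → write b, move →, go to P
P | bb[c]aaaa_   read c → write c, move →, go to P
P | bbc[a]aaa_   read a → write b, move ←, go to P
P | bb[c]baaa_   read c → write c, move →, go to P
P | bbc[b]aaa_   read b → write b, move →, go to P
P | bbcb[a]aa_   read a → write b, move ←, go to P
P | bbc[b]baa_   read b → write b, move →, go to P
P | bbcb[b]aa_   read b → write b, move →, go to P
P | bbcbb[a]a_   read a → write b, move ←, go to P
P | bbcb[b]ba_   read b → write b, move →, go to P
P | bbcbb[b]a_   read b → write b, move →, go to P
P | bbcbbb[a]_   read a → write b, move ←, go to P
P | bbcbb[b]b_   read b → write b, move →, go to P
P | bbcbbb[b]_   read b → write b, move →, go to P
P | bbcbbbb[_]   read _ → write _, move ←, go to Q
Q | bbcbbb[b]_   read b → write _, move ←, go to P
P | bbcbb[b]__   read b → write b, move →, go to P
P | bbcbbb[_]_   read _ → write _, move ←, go to Q
Q | bbcbb[b]__   read b → write _, move ←, go to P
P | bbcb[b]___   read b → write b, move →, go to P
P | bbcbb[_]__   read _ → write _, move ←, go to Q
Q | bbcb[b]___   read b → write _, move ←, go to P
P | bbc[b]____   read b → write b, move →, go to P
P | bbcb[_]___   read _ → write _, move ←, go to Q
Q | bbc[b]____   read b → write _, move ←, go to P
P | bb[c]_____   read c → write c, move →, go to P
P | bbc[_]____   read _ → write _, move ←, go to Q
Q | bb[c]_____
M halts after 28 transitions.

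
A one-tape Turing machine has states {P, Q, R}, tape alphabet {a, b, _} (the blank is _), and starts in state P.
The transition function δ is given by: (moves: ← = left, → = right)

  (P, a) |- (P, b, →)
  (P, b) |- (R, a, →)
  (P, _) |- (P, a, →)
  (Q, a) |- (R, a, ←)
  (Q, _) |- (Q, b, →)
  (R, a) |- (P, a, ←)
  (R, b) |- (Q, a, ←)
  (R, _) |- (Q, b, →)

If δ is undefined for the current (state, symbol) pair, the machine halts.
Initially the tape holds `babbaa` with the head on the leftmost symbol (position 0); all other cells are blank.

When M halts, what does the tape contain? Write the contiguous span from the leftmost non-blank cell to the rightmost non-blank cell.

P | [b]abbaa   read b → write a, move →, go to R
R | a[a]bbaa   read a → write a, move ←, go to P
P | [a]abbaa   read a → write b, move →, go to P
P | b[a]bbaa   read a → write b, move →, go to P
P | bb[b]baa   read b → write a, move →, go to R
R | bba[b]aa   read b → write a, move ←, go to Q
Q | bb[a]aaa   read a → write a, move ←, go to R
R | b[b]aaaa   read b → write a, move ←, go to Q
Q | [b]aaaaa
The non-blank tape span at halt is baaaaa.

baaaaa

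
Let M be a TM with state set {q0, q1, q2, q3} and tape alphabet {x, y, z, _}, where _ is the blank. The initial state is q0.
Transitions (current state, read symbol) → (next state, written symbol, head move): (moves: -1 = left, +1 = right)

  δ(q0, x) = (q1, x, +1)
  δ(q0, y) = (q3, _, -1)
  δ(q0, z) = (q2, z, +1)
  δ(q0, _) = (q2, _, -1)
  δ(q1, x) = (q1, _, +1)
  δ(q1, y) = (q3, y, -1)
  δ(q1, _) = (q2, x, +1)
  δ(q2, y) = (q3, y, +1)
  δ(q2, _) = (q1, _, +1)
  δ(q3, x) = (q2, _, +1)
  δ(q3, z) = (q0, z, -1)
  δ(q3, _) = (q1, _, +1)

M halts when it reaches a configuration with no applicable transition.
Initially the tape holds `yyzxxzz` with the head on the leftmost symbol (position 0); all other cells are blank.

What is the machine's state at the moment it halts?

q1

q0 | _[y]yzxxzz   read y → write _, move -1, go to q3
q3 | [_]_yzxxzz   read _ → write _, move +1, go to q1
q1 | _[_]yzxxzz   read _ → write x, move +1, go to q2
q2 | _x[y]zxxzz   read y → write y, move +1, go to q3
q3 | _xy[z]xxzz   read z → write z, move -1, go to q0
q0 | _x[y]zxxzz   read y → write _, move -1, go to q3
q3 | _[x]_zxxzz   read x → write _, move +1, go to q2
q2 | __[_]zxxzz   read _ → write _, move +1, go to q1
q1 | ___[z]xxzz
No transition is defined for (q1, z); M halts in state q1.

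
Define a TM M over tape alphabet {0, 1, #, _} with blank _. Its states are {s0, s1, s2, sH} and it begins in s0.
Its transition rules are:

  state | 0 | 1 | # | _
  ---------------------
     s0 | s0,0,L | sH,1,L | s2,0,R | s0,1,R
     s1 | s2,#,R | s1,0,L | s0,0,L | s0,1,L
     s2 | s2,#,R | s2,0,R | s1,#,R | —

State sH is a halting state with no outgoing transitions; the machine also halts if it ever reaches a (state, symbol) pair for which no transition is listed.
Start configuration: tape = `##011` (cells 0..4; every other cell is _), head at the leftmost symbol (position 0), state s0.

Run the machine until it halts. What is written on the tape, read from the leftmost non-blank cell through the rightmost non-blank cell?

0##00

state=s0 head=0 tape=[#]#011_   (s0,#)→(s2,0,R)
state=s2 head=1 tape=0[#]011_   (s2,#)→(s1,#,R)
state=s1 head=2 tape=0#[0]11_   (s1,0)→(s2,#,R)
state=s2 head=3 tape=0##[1]1_   (s2,1)→(s2,0,R)
state=s2 head=4 tape=0##0[1]_   (s2,1)→(s2,0,R)
state=s2 head=5 tape=0##00[_]
The non-blank tape span at halt is 0##00.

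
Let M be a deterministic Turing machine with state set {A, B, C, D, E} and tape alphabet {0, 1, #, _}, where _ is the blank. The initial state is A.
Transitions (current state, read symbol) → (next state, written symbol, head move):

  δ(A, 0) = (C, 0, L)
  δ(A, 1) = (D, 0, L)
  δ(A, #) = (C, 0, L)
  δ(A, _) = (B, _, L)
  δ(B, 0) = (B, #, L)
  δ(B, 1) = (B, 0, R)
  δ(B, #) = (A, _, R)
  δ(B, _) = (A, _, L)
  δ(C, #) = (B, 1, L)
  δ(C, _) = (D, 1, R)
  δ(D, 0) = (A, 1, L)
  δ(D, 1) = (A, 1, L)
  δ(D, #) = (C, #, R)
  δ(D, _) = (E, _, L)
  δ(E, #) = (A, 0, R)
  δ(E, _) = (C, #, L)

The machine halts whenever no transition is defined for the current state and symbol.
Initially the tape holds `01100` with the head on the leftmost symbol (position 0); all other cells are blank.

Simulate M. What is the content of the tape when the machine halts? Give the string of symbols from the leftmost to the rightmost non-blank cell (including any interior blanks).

1#0111100

state=A head=0 tape=____[0]1100   (A,0)→(C,0,L)
state=C head=-1 tape=___[_]01100   (C,_)→(D,1,R)
state=D head=0 tape=___1[0]1100   (D,0)→(A,1,L)
state=A head=-1 tape=___[1]11100   (A,1)→(D,0,L)
state=D head=-2 tape=__[_]011100   (D,_)→(E,_,L)
state=E head=-3 tape=_[_]_011100   (E,_)→(C,#,L)
state=C head=-4 tape=[_]#_011100   (C,_)→(D,1,R)
state=D head=-3 tape=1[#]_011100   (D,#)→(C,#,R)
state=C head=-2 tape=1#[_]011100   (C,_)→(D,1,R)
state=D head=-1 tape=1#1[0]11100   (D,0)→(A,1,L)
state=A head=-2 tape=1#[1]111100   (A,1)→(D,0,L)
state=D head=-3 tape=1[#]0111100   (D,#)→(C,#,R)
state=C head=-2 tape=1#[0]111100
The non-blank tape span at halt is 1#0111100.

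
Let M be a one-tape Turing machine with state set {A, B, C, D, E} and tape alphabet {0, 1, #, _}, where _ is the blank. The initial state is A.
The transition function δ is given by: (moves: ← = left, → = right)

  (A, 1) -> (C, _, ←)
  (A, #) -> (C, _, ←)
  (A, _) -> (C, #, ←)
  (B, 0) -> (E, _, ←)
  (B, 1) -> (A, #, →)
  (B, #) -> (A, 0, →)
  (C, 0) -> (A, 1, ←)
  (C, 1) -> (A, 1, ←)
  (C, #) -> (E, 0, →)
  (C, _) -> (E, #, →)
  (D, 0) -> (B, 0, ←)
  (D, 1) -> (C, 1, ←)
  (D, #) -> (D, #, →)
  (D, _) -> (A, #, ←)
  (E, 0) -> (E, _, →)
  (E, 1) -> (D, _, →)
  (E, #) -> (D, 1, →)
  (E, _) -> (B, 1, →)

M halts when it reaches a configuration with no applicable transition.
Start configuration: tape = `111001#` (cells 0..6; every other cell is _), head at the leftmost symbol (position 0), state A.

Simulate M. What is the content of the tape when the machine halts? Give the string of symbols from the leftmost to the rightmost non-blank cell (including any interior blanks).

0101001#

state=A head=0 tape=_[1]11001#   (A,1)→(C,_,←)
state=C head=-1 tape=[_]_11001#   (C,_)→(E,#,→)
state=E head=0 tape=#[_]11001#   (E,_)→(B,1,→)
state=B head=1 tape=#1[1]1001#   (B,1)→(A,#,→)
state=A head=2 tape=#1#[1]001#   (A,1)→(C,_,←)
state=C head=1 tape=#1[#]_001#   (C,#)→(E,0,→)
state=E head=2 tape=#10[_]001#   (E,_)→(B,1,→)
state=B head=3 tape=#101[0]01#   (B,0)→(E,_,←)
state=E head=2 tape=#10[1]_01#   (E,1)→(D,_,→)
state=D head=3 tape=#10_[_]01#   (D,_)→(A,#,←)
state=A head=2 tape=#10[_]#01#   (A,_)→(C,#,←)
state=C head=1 tape=#1[0]##01#   (C,0)→(A,1,←)
state=A head=0 tape=#[1]1##01#   (A,1)→(C,_,←)
state=C head=-1 tape=[#]_1##01#   (C,#)→(E,0,→)
state=E head=0 tape=0[_]1##01#   (E,_)→(B,1,→)
state=B head=1 tape=01[1]##01#   (B,1)→(A,#,→)
state=A head=2 tape=01#[#]#01#   (A,#)→(C,_,←)
state=C head=1 tape=01[#]_#01#   (C,#)→(E,0,→)
state=E head=2 tape=010[_]#01#   (E,_)→(B,1,→)
state=B head=3 tape=0101[#]01#   (B,#)→(A,0,→)
state=A head=4 tape=01010[0]1#
The non-blank tape span at halt is 0101001#.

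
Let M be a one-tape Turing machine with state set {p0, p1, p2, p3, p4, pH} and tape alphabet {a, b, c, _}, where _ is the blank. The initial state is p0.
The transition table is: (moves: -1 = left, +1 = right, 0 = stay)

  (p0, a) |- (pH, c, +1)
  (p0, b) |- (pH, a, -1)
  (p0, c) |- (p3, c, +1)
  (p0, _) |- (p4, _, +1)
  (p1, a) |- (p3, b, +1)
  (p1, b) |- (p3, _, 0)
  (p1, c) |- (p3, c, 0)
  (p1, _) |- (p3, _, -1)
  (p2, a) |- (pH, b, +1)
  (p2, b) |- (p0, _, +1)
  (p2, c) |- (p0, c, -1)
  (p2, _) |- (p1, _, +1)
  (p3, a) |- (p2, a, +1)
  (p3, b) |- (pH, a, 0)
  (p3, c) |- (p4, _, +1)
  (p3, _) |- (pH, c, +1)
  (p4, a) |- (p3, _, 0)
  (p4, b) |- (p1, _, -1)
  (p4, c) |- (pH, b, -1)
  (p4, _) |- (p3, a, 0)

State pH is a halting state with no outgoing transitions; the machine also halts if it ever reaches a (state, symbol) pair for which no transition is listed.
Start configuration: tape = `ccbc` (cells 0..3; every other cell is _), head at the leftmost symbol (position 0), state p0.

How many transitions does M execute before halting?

state=p0 head=0 tape=[c]cbc___   (p0,c)→(p3,c,+1)
state=p3 head=1 tape=c[c]bc___   (p3,c)→(p4,_,+1)
state=p4 head=2 tape=c_[b]c___   (p4,b)→(p1,_,-1)
state=p1 head=1 tape=c[_]_c___   (p1,_)→(p3,_,-1)
state=p3 head=0 tape=[c]__c___   (p3,c)→(p4,_,+1)
state=p4 head=1 tape=_[_]_c___   (p4,_)→(p3,a,0)
state=p3 head=1 tape=_[a]_c___   (p3,a)→(p2,a,+1)
state=p2 head=2 tape=_a[_]c___   (p2,_)→(p1,_,+1)
state=p1 head=3 tape=_a_[c]___   (p1,c)→(p3,c,0)
state=p3 head=3 tape=_a_[c]___   (p3,c)→(p4,_,+1)
state=p4 head=4 tape=_a__[_]__   (p4,_)→(p3,a,0)
state=p3 head=4 tape=_a__[a]__   (p3,a)→(p2,a,+1)
state=p2 head=5 tape=_a__a[_]_   (p2,_)→(p1,_,+1)
state=p1 head=6 tape=_a__a_[_]   (p1,_)→(p3,_,-1)
state=p3 head=5 tape=_a__a[_]_   (p3,_)→(pH,c,+1)
state=pH head=6 tape=_a__ac[_]
M halts after 15 transitions.

15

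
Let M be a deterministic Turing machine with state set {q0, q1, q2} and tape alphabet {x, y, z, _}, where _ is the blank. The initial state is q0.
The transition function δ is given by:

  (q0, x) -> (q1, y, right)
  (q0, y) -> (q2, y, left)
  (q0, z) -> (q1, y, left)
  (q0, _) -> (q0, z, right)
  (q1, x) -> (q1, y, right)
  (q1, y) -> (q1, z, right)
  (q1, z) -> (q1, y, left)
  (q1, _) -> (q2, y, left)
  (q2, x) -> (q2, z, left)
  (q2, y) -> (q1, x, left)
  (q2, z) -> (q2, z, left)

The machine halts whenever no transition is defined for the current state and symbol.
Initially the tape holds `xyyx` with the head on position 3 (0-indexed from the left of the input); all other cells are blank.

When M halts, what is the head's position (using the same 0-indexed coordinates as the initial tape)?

q0 | _xyy[x]___   read x → write y, move right, go to q1
q1 | _xyyy[_]__   read _ → write y, move left, go to q2
q2 | _xyy[y]y__   read y → write x, move left, go to q1
q1 | _xy[y]xy__   read y → write z, move right, go to q1
q1 | _xyz[x]y__   read x → write y, move right, go to q1
q1 | _xyzy[y]__   read y → write z, move right, go to q1
q1 | _xyzyz[_]_   read _ → write y, move left, go to q2
q2 | _xyzy[z]y_   read z → write z, move left, go to q2
q2 | _xyz[y]zy_   read y → write x, move left, go to q1
q1 | _xy[z]xzy_   read z → write y, move left, go to q1
q1 | _x[y]yxzy_   read y → write z, move right, go to q1
q1 | _xz[y]xzy_   read y → write z, move right, go to q1
q1 | _xzz[x]zy_   read x → write y, move right, go to q1
q1 | _xzzy[z]y_   read z → write y, move left, go to q1
q1 | _xzz[y]yy_   read y → write z, move right, go to q1
q1 | _xzzz[y]y_   read y → write z, move right, go to q1
q1 | _xzzzz[y]_   read y → write z, move right, go to q1
q1 | _xzzzzz[_]   read _ → write y, move left, go to q2
q2 | _xzzzz[z]y   read z → write z, move left, go to q2
q2 | _xzzz[z]zy   read z → write z, move left, go to q2
q2 | _xzz[z]zzy   read z → write z, move left, go to q2
q2 | _xz[z]zzzy   read z → write z, move left, go to q2
q2 | _x[z]zzzzy   read z → write z, move left, go to q2
q2 | _[x]zzzzzy   read x → write z, move left, go to q2
q2 | [_]zzzzzzy
At halt the head is at cell -1.

-1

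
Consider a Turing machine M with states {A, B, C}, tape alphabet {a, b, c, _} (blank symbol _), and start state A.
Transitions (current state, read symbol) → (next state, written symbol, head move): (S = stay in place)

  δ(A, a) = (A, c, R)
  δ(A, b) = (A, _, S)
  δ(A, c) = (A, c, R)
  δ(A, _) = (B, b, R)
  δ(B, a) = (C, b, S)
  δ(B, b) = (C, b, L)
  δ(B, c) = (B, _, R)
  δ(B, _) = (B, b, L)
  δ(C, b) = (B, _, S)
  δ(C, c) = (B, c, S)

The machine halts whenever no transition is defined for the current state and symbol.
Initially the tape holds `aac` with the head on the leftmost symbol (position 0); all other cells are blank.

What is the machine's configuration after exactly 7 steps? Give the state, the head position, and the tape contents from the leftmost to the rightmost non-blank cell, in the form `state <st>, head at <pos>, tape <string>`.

state=A head=0 tape=[a]ac__   (A,a)→(A,c,R)
state=A head=1 tape=c[a]c__   (A,a)→(A,c,R)
state=A head=2 tape=cc[c]__   (A,c)→(A,c,R)
state=A head=3 tape=ccc[_]_   (A,_)→(B,b,R)
state=B head=4 tape=cccb[_]   (B,_)→(B,b,L)
state=B head=3 tape=ccc[b]b   (B,b)→(C,b,L)
state=C head=2 tape=cc[c]bb   (C,c)→(B,c,S)
state=B head=2 tape=cc[c]bb
After 7 steps: state B, head at 2, tape cccbb.

state B, head at 2, tape cccbb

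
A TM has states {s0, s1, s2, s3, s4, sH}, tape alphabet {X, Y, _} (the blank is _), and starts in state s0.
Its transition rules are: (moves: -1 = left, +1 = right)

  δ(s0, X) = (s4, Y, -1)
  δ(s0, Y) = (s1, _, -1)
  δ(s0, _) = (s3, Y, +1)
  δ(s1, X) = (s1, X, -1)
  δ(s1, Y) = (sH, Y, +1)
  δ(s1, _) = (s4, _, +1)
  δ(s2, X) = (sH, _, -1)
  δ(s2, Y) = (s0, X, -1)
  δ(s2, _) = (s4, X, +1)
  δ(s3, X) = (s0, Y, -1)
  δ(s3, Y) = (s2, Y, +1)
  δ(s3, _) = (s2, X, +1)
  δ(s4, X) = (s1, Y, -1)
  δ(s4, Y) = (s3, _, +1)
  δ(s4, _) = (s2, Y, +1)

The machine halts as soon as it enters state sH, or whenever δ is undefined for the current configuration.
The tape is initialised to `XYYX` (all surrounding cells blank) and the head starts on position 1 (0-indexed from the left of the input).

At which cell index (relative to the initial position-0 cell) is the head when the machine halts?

s0 | _X[Y]YX   read Y → write _, move -1, go to s1
s1 | _[X]_YX   read X → write X, move -1, go to s1
s1 | [_]X_YX   read _ → write _, move +1, go to s4
s4 | _[X]_YX   read X → write Y, move -1, go to s1
s1 | [_]Y_YX   read _ → write _, move +1, go to s4
s4 | _[Y]_YX   read Y → write _, move +1, go to s3
s3 | __[_]YX   read _ → write X, move +1, go to s2
s2 | __X[Y]X   read Y → write X, move -1, go to s0
s0 | __[X]XX   read X → write Y, move -1, go to s4
s4 | _[_]YXX   read _ → write Y, move +1, go to s2
s2 | _Y[Y]XX   read Y → write X, move -1, go to s0
s0 | _[Y]XXX   read Y → write _, move -1, go to s1
s1 | [_]_XXX   read _ → write _, move +1, go to s4
s4 | _[_]XXX   read _ → write Y, move +1, go to s2
s2 | _Y[X]XX   read X → write _, move -1, go to sH
sH | _[Y]_XX
At halt the head is at cell 0.

0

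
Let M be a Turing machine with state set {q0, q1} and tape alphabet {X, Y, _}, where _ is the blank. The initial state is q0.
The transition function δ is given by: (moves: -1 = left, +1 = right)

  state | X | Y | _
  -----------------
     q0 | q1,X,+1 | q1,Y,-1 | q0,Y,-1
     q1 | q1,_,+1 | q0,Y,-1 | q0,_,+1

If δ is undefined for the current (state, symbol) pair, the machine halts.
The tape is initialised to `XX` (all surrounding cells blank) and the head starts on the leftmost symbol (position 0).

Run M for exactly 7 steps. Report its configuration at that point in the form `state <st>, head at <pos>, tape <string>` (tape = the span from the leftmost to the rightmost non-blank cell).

state q1, head at 1, tape XYYY

state=q0 head=0 tape=[X]X__   (q0,X)→(q1,X,+1)
state=q1 head=1 tape=X[X]__   (q1,X)→(q1,_,+1)
state=q1 head=2 tape=X_[_]_   (q1,_)→(q0,_,+1)
state=q0 head=3 tape=X__[_]   (q0,_)→(q0,Y,-1)
state=q0 head=2 tape=X_[_]Y   (q0,_)→(q0,Y,-1)
state=q0 head=1 tape=X[_]YY   (q0,_)→(q0,Y,-1)
state=q0 head=0 tape=[X]YYY   (q0,X)→(q1,X,+1)
state=q1 head=1 tape=X[Y]YY
After 7 steps: state q1, head at 1, tape XYYY.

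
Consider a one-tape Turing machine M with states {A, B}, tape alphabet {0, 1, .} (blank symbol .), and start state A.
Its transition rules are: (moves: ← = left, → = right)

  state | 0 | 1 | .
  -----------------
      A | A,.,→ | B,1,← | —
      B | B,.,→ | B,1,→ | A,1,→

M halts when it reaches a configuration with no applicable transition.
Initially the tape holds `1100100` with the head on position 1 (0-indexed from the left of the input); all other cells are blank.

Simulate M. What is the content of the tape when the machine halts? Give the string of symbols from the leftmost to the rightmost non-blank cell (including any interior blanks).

state=A head=1 tape=1[1]00100..   (A,1)→(B,1,←)
state=B head=0 tape=[1]100100..   (B,1)→(B,1,→)
state=B head=1 tape=1[1]00100..   (B,1)→(B,1,→)
state=B head=2 tape=11[0]0100..   (B,0)→(B,.,→)
state=B head=3 tape=11.[0]100..   (B,0)→(B,.,→)
state=B head=4 tape=11..[1]00..   (B,1)→(B,1,→)
state=B head=5 tape=11..1[0]0..   (B,0)→(B,.,→)
state=B head=6 tape=11..1.[0]..   (B,0)→(B,.,→)
state=B head=7 tape=11..1..[.].   (B,.)→(A,1,→)
state=A head=8 tape=11..1..1[.]
The non-blank tape span at halt is 11..1..1.

11..1..1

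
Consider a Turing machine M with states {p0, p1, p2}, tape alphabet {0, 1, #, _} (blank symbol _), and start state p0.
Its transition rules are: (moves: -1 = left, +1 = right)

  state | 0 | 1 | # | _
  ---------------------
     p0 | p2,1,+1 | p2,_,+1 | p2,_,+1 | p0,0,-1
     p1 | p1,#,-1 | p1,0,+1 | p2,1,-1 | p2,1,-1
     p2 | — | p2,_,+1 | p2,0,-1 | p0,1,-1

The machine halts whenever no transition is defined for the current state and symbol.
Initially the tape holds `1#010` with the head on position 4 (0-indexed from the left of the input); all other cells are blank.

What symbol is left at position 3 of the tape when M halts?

p0 | 1#01[0]__   read 0 → write 1, move +1, go to p2
p2 | 1#011[_]_   read _ → write 1, move -1, go to p0
p0 | 1#01[1]1_   read 1 → write _, move +1, go to p2
p2 | 1#01_[1]_   read 1 → write _, move +1, go to p2
p2 | 1#01__[_]   read _ → write 1, move -1, go to p0
p0 | 1#01_[_]1   read _ → write 0, move -1, go to p0
p0 | 1#01[_]01   read _ → write 0, move -1, go to p0
p0 | 1#0[1]001   read 1 → write _, move +1, go to p2
p2 | 1#0_[0]01
Cell 3 holds _ when M halts.

_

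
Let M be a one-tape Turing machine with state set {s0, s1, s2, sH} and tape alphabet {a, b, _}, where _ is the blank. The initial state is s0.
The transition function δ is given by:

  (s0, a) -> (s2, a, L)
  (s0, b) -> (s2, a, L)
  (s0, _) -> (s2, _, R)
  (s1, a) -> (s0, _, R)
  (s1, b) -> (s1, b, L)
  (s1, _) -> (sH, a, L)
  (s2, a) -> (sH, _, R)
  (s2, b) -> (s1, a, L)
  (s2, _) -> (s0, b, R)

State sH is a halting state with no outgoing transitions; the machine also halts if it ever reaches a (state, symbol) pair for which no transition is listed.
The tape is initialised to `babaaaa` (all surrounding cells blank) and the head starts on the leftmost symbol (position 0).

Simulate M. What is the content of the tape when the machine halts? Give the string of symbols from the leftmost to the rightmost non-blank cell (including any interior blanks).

state=s0 head=0 tape=___[b]abaaaa   (s0,b)→(s2,a,L)
state=s2 head=-1 tape=__[_]aabaaaa   (s2,_)→(s0,b,R)
state=s0 head=0 tape=__b[a]abaaaa   (s0,a)→(s2,a,L)
state=s2 head=-1 tape=__[b]aabaaaa   (s2,b)→(s1,a,L)
state=s1 head=-2 tape=_[_]aaabaaaa   (s1,_)→(sH,a,L)
state=sH head=-3 tape=[_]aaaabaaaa
The non-blank tape span at halt is aaaabaaaa.

aaaabaaaa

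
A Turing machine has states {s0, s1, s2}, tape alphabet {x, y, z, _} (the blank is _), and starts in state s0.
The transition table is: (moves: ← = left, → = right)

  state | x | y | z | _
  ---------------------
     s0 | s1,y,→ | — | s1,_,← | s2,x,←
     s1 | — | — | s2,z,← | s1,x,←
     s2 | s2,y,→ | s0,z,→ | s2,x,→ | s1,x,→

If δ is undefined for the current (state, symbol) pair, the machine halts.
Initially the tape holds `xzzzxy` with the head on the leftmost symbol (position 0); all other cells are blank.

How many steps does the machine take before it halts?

s0 | _[x]zzzxy___   read x → write y, move →, go to s1
s1 | _y[z]zzxy___   read z → write z, move ←, go to s2
s2 | _[y]zzzxy___   read y → write z, move →, go to s0
s0 | _z[z]zzxy___   read z → write _, move ←, go to s1
s1 | _[z]_zzxy___   read z → write z, move ←, go to s2
s2 | [_]z_zzxy___   read _ → write x, move →, go to s1
s1 | x[z]_zzxy___   read z → write z, move ←, go to s2
s2 | [x]z_zzxy___   read x → write y, move →, go to s2
s2 | y[z]_zzxy___   read z → write x, move →, go to s2
s2 | yx[_]zzxy___   read _ → write x, move →, go to s1
s1 | yxx[z]zxy___   read z → write z, move ←, go to s2
s2 | yx[x]zzxy___   read x → write y, move →, go to s2
s2 | yxy[z]zxy___   read z → write x, move →, go to s2
s2 | yxyx[z]xy___   read z → write x, move →, go to s2
s2 | yxyxx[x]y___   read x → write y, move →, go to s2
s2 | yxyxxy[y]___   read y → write z, move →, go to s0
s0 | yxyxxyz[_]__   read _ → write x, move ←, go to s2
s2 | yxyxxy[z]x__   read z → write x, move →, go to s2
s2 | yxyxxyx[x]__   read x → write y, move →, go to s2
s2 | yxyxxyxy[_]_   read _ → write x, move →, go to s1
s1 | yxyxxyxyx[_]   read _ → write x, move ←, go to s1
s1 | yxyxxyxy[x]x
M halts after 21 transitions.

21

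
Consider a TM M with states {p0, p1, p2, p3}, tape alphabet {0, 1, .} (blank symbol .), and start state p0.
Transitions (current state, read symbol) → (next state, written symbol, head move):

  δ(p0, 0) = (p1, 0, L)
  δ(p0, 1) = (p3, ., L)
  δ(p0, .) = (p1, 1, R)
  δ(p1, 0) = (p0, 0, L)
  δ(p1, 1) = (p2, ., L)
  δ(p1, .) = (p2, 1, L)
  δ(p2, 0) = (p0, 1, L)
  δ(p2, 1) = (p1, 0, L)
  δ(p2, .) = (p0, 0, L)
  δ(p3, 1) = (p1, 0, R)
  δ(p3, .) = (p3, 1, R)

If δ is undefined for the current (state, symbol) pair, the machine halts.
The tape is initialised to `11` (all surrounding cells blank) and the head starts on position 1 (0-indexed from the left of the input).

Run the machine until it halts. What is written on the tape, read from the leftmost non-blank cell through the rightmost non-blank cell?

state=p0 head=1 tape=.....1[1]   (p0,1)→(p3,.,L)
state=p3 head=0 tape=.....[1].   (p3,1)→(p1,0,R)
state=p1 head=1 tape=.....0[.]   (p1,.)→(p2,1,L)
state=p2 head=0 tape=.....[0]1   (p2,0)→(p0,1,L)
state=p0 head=-1 tape=....[.]11   (p0,.)→(p1,1,R)
state=p1 head=0 tape=....1[1]1   (p1,1)→(p2,.,L)
state=p2 head=-1 tape=....[1].1   (p2,1)→(p1,0,L)
state=p1 head=-2 tape=...[.]0.1   (p1,.)→(p2,1,L)
state=p2 head=-3 tape=..[.]10.1   (p2,.)→(p0,0,L)
state=p0 head=-4 tape=.[.]010.1   (p0,.)→(p1,1,R)
state=p1 head=-3 tape=.1[0]10.1   (p1,0)→(p0,0,L)
state=p0 head=-4 tape=.[1]010.1   (p0,1)→(p3,.,L)
state=p3 head=-5 tape=[.].010.1   (p3,.)→(p3,1,R)
state=p3 head=-4 tape=1[.]010.1   (p3,.)→(p3,1,R)
state=p3 head=-3 tape=11[0]10.1
The non-blank tape span at halt is 11010.1.

11010.1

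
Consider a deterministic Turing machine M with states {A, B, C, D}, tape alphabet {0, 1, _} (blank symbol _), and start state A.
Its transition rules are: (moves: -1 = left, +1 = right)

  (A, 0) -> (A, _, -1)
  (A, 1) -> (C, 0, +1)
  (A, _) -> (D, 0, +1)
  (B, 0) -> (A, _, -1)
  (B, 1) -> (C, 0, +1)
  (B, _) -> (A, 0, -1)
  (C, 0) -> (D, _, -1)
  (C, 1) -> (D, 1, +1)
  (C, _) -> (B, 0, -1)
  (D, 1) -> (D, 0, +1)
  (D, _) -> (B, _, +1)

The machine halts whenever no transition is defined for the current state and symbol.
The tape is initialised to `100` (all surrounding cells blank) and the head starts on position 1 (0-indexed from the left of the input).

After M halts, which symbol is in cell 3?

A | _1[0]0_   read 0 → write _, move -1, go to A
A | _[1]_0_   read 1 → write 0, move +1, go to C
C | _0[_]0_   read _ → write 0, move -1, go to B
B | _[0]00_   read 0 → write _, move -1, go to A
A | [_]_00_   read _ → write 0, move +1, go to D
D | 0[_]00_   read _ → write _, move +1, go to B
B | 0_[0]0_   read 0 → write _, move -1, go to A
A | 0[_]_0_   read _ → write 0, move +1, go to D
D | 00[_]0_   read _ → write _, move +1, go to B
B | 00_[0]_   read 0 → write _, move -1, go to A
A | 00[_]__   read _ → write 0, move +1, go to D
D | 000[_]_   read _ → write _, move +1, go to B
B | 000_[_]   read _ → write 0, move -1, go to A
A | 000[_]0   read _ → write 0, move +1, go to D
D | 0000[0]
Cell 3 holds 0 when M halts.

0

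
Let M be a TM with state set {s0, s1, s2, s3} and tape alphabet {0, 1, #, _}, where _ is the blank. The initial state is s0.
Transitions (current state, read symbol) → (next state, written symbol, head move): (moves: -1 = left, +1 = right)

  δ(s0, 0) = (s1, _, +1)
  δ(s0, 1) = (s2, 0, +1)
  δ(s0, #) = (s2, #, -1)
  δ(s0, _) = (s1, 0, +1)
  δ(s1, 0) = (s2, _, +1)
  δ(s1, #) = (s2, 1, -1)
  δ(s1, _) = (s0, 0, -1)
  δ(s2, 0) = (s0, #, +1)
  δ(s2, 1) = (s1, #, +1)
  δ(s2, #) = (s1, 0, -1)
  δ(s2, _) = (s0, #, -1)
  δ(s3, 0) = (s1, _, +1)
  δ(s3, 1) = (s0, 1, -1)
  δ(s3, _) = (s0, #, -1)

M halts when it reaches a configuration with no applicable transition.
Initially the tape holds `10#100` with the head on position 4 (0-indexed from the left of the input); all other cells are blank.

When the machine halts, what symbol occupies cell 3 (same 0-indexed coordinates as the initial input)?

0

state=s0 head=4 tape=10#1[0]0__   (s0,0)→(s1,_,+1)
state=s1 head=5 tape=10#1_[0]__   (s1,0)→(s2,_,+1)
state=s2 head=6 tape=10#1__[_]_   (s2,_)→(s0,#,-1)
state=s0 head=5 tape=10#1_[_]#_   (s0,_)→(s1,0,+1)
state=s1 head=6 tape=10#1_0[#]_   (s1,#)→(s2,1,-1)
state=s2 head=5 tape=10#1_[0]1_   (s2,0)→(s0,#,+1)
state=s0 head=6 tape=10#1_#[1]_   (s0,1)→(s2,0,+1)
state=s2 head=7 tape=10#1_#0[_]   (s2,_)→(s0,#,-1)
state=s0 head=6 tape=10#1_#[0]#   (s0,0)→(s1,_,+1)
state=s1 head=7 tape=10#1_#_[#]   (s1,#)→(s2,1,-1)
state=s2 head=6 tape=10#1_#[_]1   (s2,_)→(s0,#,-1)
state=s0 head=5 tape=10#1_[#]#1   (s0,#)→(s2,#,-1)
state=s2 head=4 tape=10#1[_]##1   (s2,_)→(s0,#,-1)
state=s0 head=3 tape=10#[1]###1   (s0,1)→(s2,0,+1)
state=s2 head=4 tape=10#0[#]##1   (s2,#)→(s1,0,-1)
state=s1 head=3 tape=10#[0]0##1   (s1,0)→(s2,_,+1)
state=s2 head=4 tape=10#_[0]##1   (s2,0)→(s0,#,+1)
state=s0 head=5 tape=10#_#[#]#1   (s0,#)→(s2,#,-1)
state=s2 head=4 tape=10#_[#]##1   (s2,#)→(s1,0,-1)
state=s1 head=3 tape=10#[_]0##1   (s1,_)→(s0,0,-1)
state=s0 head=2 tape=10[#]00##1   (s0,#)→(s2,#,-1)
state=s2 head=1 tape=1[0]#00##1   (s2,0)→(s0,#,+1)
state=s0 head=2 tape=1#[#]00##1   (s0,#)→(s2,#,-1)
state=s2 head=1 tape=1[#]#00##1   (s2,#)→(s1,0,-1)
state=s1 head=0 tape=[1]0#00##1
Cell 3 holds 0 when M halts.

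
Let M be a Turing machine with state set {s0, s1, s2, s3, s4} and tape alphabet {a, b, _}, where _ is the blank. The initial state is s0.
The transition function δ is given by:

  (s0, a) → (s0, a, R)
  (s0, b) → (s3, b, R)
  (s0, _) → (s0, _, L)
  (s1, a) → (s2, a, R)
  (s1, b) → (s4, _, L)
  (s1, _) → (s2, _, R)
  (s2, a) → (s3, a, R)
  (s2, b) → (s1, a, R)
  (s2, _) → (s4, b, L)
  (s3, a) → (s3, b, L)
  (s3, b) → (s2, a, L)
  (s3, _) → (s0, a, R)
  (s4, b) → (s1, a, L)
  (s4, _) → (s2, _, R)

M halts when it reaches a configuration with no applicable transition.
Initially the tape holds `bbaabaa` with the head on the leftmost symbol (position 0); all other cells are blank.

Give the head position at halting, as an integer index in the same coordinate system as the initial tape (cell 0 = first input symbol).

2

state=s0 head=0 tape=_[b]baabaa   (s0,b)→(s3,b,R)
state=s3 head=1 tape=_b[b]aabaa   (s3,b)→(s2,a,L)
state=s2 head=0 tape=_[b]aaabaa   (s2,b)→(s1,a,R)
state=s1 head=1 tape=_a[a]aabaa   (s1,a)→(s2,a,R)
state=s2 head=2 tape=_aa[a]abaa   (s2,a)→(s3,a,R)
state=s3 head=3 tape=_aaa[a]baa   (s3,a)→(s3,b,L)
state=s3 head=2 tape=_aa[a]bbaa   (s3,a)→(s3,b,L)
state=s3 head=1 tape=_a[a]bbbaa   (s3,a)→(s3,b,L)
state=s3 head=0 tape=_[a]bbbbaa   (s3,a)→(s3,b,L)
state=s3 head=-1 tape=[_]bbbbbaa   (s3,_)→(s0,a,R)
state=s0 head=0 tape=a[b]bbbbaa   (s0,b)→(s3,b,R)
state=s3 head=1 tape=ab[b]bbbaa   (s3,b)→(s2,a,L)
state=s2 head=0 tape=a[b]abbbaa   (s2,b)→(s1,a,R)
state=s1 head=1 tape=aa[a]bbbaa   (s1,a)→(s2,a,R)
state=s2 head=2 tape=aaa[b]bbaa   (s2,b)→(s1,a,R)
state=s1 head=3 tape=aaaa[b]baa   (s1,b)→(s4,_,L)
state=s4 head=2 tape=aaa[a]_baa
At halt the head is at cell 2.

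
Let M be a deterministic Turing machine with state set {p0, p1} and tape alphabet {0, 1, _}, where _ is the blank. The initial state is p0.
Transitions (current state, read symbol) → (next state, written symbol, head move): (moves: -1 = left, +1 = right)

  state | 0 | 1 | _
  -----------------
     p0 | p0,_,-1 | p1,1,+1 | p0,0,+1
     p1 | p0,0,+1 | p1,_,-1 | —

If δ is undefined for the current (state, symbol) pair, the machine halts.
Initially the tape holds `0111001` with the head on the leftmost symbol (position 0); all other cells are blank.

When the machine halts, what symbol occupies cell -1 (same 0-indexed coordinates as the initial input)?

0

state=p0 head=0 tape=_[0]111001   (p0,0)→(p0,_,-1)
state=p0 head=-1 tape=[_]_111001   (p0,_)→(p0,0,+1)
state=p0 head=0 tape=0[_]111001   (p0,_)→(p0,0,+1)
state=p0 head=1 tape=00[1]11001   (p0,1)→(p1,1,+1)
state=p1 head=2 tape=001[1]1001   (p1,1)→(p1,_,-1)
state=p1 head=1 tape=00[1]_1001   (p1,1)→(p1,_,-1)
state=p1 head=0 tape=0[0]__1001   (p1,0)→(p0,0,+1)
state=p0 head=1 tape=00[_]_1001   (p0,_)→(p0,0,+1)
state=p0 head=2 tape=000[_]1001   (p0,_)→(p0,0,+1)
state=p0 head=3 tape=0000[1]001   (p0,1)→(p1,1,+1)
state=p1 head=4 tape=00001[0]01   (p1,0)→(p0,0,+1)
state=p0 head=5 tape=000010[0]1   (p0,0)→(p0,_,-1)
state=p0 head=4 tape=00001[0]_1   (p0,0)→(p0,_,-1)
state=p0 head=3 tape=0000[1]__1   (p0,1)→(p1,1,+1)
state=p1 head=4 tape=00001[_]_1
Cell -1 holds 0 when M halts.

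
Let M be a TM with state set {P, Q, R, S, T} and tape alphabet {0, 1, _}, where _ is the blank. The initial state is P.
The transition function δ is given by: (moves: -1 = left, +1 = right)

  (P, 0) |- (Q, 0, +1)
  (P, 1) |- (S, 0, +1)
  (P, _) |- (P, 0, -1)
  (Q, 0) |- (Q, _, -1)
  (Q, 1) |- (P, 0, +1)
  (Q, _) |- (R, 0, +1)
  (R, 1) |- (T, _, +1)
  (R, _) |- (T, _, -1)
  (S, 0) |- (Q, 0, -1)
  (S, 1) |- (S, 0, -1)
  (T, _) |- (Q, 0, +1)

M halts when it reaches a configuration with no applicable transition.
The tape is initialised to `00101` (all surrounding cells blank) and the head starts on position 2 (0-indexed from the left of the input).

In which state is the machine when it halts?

T

P | _00[1]01   read 1 → write 0, move +1, go to S
S | _000[0]1   read 0 → write 0, move -1, go to Q
Q | _00[0]01   read 0 → write _, move -1, go to Q
Q | _0[0]_01   read 0 → write _, move -1, go to Q
Q | _[0]__01   read 0 → write _, move -1, go to Q
Q | [_]___01   read _ → write 0, move +1, go to R
R | 0[_]__01   read _ → write _, move -1, go to T
T | [0]___01
No transition is defined for (T, 0); M halts in state T.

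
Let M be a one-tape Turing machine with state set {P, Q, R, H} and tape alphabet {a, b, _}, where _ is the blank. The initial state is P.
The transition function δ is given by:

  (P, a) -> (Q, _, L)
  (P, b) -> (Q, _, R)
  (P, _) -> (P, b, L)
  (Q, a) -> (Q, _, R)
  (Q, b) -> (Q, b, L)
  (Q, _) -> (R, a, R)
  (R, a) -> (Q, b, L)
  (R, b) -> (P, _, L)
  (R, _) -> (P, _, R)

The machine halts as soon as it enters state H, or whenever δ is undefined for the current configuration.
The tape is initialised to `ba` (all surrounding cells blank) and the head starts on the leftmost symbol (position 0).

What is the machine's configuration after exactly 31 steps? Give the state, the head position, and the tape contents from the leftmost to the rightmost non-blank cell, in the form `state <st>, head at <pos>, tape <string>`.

state Q, head at 3, tape a__bb

P | [b]a___   read b → write _, move R, go to Q
Q | _[a]___   read a → write _, move R, go to Q
Q | __[_]__   read _ → write a, move R, go to R
R | __a[_]_   read _ → write _, move R, go to P
P | __a_[_]   read _ → write b, move L, go to P
P | __a[_]b   read _ → write b, move L, go to P
P | __[a]bb   read a → write _, move L, go to Q
Q | _[_]_bb   read _ → write a, move R, go to R
R | _a[_]bb   read _ → write _, move R, go to P
P | _a_[b]b   read b → write _, move R, go to Q
Q | _a__[b]   read b → write b, move L, go to Q
Q | _a_[_]b   read _ → write a, move R, go to R
R | _a_a[b]   read b → write _, move L, go to P
P | _a_[a]_   read a → write _, move L, go to Q
Q | _a[_]__   read _ → write a, move R, go to R
R | _aa[_]_   read _ → write _, move R, go to P
P | _aa_[_]   read _ → write b, move L, go to P
P | _aa[_]b   read _ → write b, move L, go to P
P | _a[a]bb   read a → write _, move L, go to Q
Q | _[a]_bb   read a → write _, move R, go to Q
Q | __[_]bb   read _ → write a, move R, go to R
R | __a[b]b   read b → write _, move L, go to P
P | __[a]_b   read a → write _, move L, go to Q
Q | _[_]__b   read _ → write a, move R, go to R
R | _a[_]_b   read _ → write _, move R, go to P
P | _a_[_]b   read _ → write b, move L, go to P
P | _a[_]bb   read _ → write b, move L, go to P
P | _[a]bbb   read a → write _, move L, go to Q
Q | [_]_bbb   read _ → write a, move R, go to R
R | a[_]bbb   read _ → write _, move R, go to P
P | a_[b]bb   read b → write _, move R, go to Q
Q | a__[b]b
After 31 steps: state Q, head at 3, tape a__bb.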